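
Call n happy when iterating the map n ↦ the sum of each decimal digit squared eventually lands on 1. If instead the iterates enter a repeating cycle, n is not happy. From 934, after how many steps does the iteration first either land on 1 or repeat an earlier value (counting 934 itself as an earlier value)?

10

934 → 9² + 3² + 4² = 106
106 → 1² + 0² + 6² = 37
37 → 3² + 7² = 58
58 → 5² + 8² = 89
89 → 8² + 9² = 145
145 → 1² + 4² + 5² = 42
42 → 4² + 2² = 20
20 → 2² + 0² = 4
4 → 4² = 16
16 → 1² + 6² = 37  — 37 repeats.
That took 10 steps.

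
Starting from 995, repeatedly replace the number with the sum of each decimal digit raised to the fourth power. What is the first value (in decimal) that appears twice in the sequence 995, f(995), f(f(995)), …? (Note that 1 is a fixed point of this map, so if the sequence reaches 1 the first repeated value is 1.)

8208

995 → 9⁴ + 9⁴ + 5⁴ = 13747
13747 → 1⁴ + 3⁴ + 7⁴ + 4⁴ + 7⁴ = 5140
5140 → 5⁴ + 1⁴ + 4⁴ + 0⁴ = 882
882 → 8⁴ + 8⁴ + 2⁴ = 8208
8208 → 8⁴ + 2⁴ + 0⁴ + 8⁴ = 8208  — 8208 already appeared earlier.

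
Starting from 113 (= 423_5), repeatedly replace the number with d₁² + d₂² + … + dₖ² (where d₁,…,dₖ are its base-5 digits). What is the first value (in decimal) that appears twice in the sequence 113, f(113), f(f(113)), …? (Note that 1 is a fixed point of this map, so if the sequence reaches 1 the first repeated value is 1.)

113 = (4,2,3)_5 → 4² + 2² + 3² = 29
29 = (1,0,4)_5 → 1² + 0² + 4² = 17
17 = (3,2)_5 → 3² + 2² = 13
13 = (2,3)_5 → 2² + 3² = 13  — 13 already appeared earlier.

13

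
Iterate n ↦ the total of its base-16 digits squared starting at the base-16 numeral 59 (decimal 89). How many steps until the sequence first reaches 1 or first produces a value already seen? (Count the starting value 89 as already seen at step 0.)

6

89 = (5,9)_16 → 106
106 = (6,10)_16 → 136
136 = (8,8)_16 → 128
128 = (8,0)_16 → 64
64 = (4,0)_16 → 16
16 = (1,0)_16 → 1  — reached 1.
That took 6 steps.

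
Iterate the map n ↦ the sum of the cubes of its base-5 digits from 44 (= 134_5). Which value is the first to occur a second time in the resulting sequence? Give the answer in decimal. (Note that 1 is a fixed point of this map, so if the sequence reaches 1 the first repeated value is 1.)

28

44 = (1,3,4)_5 → 1³ + 3³ + 4³ = 1 + 27 + 64 = 92
92 = (3,3,2)_5 → 3³ + 3³ + 2³ = 27 + 27 + 8 = 62
62 = (2,2,2)_5 → 2³ + 2³ + 2³ = 8 + 8 + 8 = 24
24 = (4,4)_5 → 4³ + 4³ = 64 + 64 = 128
128 = (1,0,0,3)_5 → 1³ + 0³ + 0³ + 3³ = 1 + 0 + 0 + 27 = 28
28 = (1,0,3)_5 → 1³ + 0³ + 3³ = 1 + 0 + 27 = 28  — 28 already appeared earlier.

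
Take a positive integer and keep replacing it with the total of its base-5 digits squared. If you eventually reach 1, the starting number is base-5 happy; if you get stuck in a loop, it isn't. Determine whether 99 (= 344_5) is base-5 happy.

99 = (3,4,4)_5 → 3² + 4² + 4² = 41
41 = (1,3,1)_5 → 1² + 3² + 1² = 11
11 = (2,1)_5 → 2² + 1² = 5
5 = (1,0)_5 → 1² + 0² = 1  — reached 1.

base-5 happy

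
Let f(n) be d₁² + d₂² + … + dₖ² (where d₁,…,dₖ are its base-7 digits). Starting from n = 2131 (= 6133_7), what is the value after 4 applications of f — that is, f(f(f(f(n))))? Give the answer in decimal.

17

2131 = (6,1,3,3)_7 → 55
55 = (1,0,6)_7 → 37
37 = (5,2)_7 → 29
29 = (4,1)_7 → 17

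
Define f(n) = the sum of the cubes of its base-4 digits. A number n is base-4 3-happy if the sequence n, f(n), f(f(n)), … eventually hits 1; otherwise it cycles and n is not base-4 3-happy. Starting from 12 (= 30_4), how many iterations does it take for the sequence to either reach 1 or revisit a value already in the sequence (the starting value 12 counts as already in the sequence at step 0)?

12 = (3,0)_4 → 27
27 = (1,2,3)_4 → 36
36 = (2,1,0)_4 → 9
9 = (2,1)_4 → 9  — 9 repeats.
That took 4 steps.

4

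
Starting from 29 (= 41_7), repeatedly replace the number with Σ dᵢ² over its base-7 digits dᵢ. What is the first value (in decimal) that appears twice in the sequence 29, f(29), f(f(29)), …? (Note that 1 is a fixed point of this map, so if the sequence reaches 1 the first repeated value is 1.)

29

29 = (4,1)_7 → 4² + 1² = 17
17 = (2,3)_7 → 2² + 3² = 13
13 = (1,6)_7 → 1² + 6² = 37
37 = (5,2)_7 → 5² + 2² = 29  — 29 already appeared earlier.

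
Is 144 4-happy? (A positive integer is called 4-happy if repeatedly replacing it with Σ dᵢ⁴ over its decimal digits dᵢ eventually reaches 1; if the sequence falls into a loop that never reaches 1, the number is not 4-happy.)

144 → 1⁴ + 4⁴ + 4⁴ = 513
513 → 5⁴ + 1⁴ + 3⁴ = 707
707 → 7⁴ + 0⁴ + 7⁴ = 4802
4802 → 4⁴ + 8⁴ + 0⁴ + 2⁴ = 4368
4368 → 4⁴ + 3⁴ + 6⁴ + 8⁴ = 5729
5729 → 5⁴ + 7⁴ + 2⁴ + 9⁴ = 9603
9603 → 9⁴ + 6⁴ + 0⁴ + 3⁴ = 7938
7938 → 7⁴ + 9⁴ + 3⁴ + 8⁴ = 13139
13139 → 1⁴ + 3⁴ + 1⁴ + 3⁴ + 9⁴ = 6725
6725 → 6⁴ + 7⁴ + 2⁴ + 5⁴ = 4338
4338 → 4⁴ + 3⁴ + 3⁴ + 8⁴ = 4514
4514 → 4⁴ + 5⁴ + 1⁴ + 4⁴ = 1138
1138 → 1⁴ + 1⁴ + 3⁴ + 8⁴ = 4179
4179 → 4⁴ + 1⁴ + 7⁴ + 9⁴ = 9219
9219 → 9⁴ + 2⁴ + 1⁴ + 9⁴ = 13139  — 13139 already seen; the sequence cycles without reaching 1.

not 4-happy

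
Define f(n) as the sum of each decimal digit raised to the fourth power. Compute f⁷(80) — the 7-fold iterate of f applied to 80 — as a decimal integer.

80 → 8⁴ + 0⁴ = 4096
4096 → 4⁴ + 0⁴ + 9⁴ + 6⁴ = 8113
8113 → 8⁴ + 1⁴ + 1⁴ + 3⁴ = 4179
4179 → 4⁴ + 1⁴ + 7⁴ + 9⁴ = 9219
9219 → 9⁴ + 2⁴ + 1⁴ + 9⁴ = 13139
13139 → 1⁴ + 3⁴ + 1⁴ + 3⁴ + 9⁴ = 6725
6725 → 6⁴ + 7⁴ + 2⁴ + 5⁴ = 4338

4338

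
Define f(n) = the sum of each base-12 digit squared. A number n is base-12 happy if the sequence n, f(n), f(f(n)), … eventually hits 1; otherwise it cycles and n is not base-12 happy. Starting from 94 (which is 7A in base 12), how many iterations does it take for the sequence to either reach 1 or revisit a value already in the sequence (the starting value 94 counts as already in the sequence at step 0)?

12

94 = (7,10)_12 → 7² + 10² = 149
149 = (1,0,5)_12 → 1² + 0² + 5² = 26
26 = (2,2)_12 → 2² + 2² = 8
8 = (8)_12 → 8² = 64
64 = (5,4)_12 → 5² + 4² = 41
41 = (3,5)_12 → 3² + 5² = 34
34 = (2,10)_12 → 2² + 10² = 104
104 = (8,8)_12 → 8² + 8² = 128
128 = (10,8)_12 → 10² + 8² = 164
164 = (1,1,8)_12 → 1² + 1² + 8² = 66
66 = (5,6)_12 → 5² + 6² = 61
61 = (5,1)_12 → 5² + 1² = 26  — 26 repeats.
That took 12 steps.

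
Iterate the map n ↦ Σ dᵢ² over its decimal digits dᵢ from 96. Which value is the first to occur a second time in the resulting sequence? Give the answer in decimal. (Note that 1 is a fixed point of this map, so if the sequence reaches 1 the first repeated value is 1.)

16

96 → 9² + 6² = 81 + 36 = 117
117 → 1² + 1² + 7² = 1 + 1 + 49 = 51
51 → 5² + 1² = 25 + 1 = 26
26 → 2² + 6² = 4 + 36 = 40
40 → 4² + 0² = 16 + 0 = 16
16 → 1² + 6² = 1 + 36 = 37
37 → 3² + 7² = 9 + 49 = 58
58 → 5² + 8² = 25 + 64 = 89
89 → 8² + 9² = 64 + 81 = 145
145 → 1² + 4² + 5² = 1 + 16 + 25 = 42
42 → 4² + 2² = 16 + 4 = 20
20 → 2² + 0² = 4 + 0 = 4
4 → 4² = 16  — 16 already appeared earlier.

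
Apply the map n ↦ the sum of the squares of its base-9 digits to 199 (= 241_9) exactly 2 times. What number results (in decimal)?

13

199 = (2,4,1)_9 → 21
21 = (2,3)_9 → 13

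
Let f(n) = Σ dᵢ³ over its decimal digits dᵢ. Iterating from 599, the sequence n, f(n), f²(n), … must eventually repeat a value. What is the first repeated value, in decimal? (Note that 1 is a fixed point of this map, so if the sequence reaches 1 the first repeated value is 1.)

599 → 5³ + 9³ + 9³ = 125 + 729 + 729 = 1583
1583 → 1³ + 5³ + 8³ + 3³ = 1 + 125 + 512 + 27 = 665
665 → 6³ + 6³ + 5³ = 216 + 216 + 125 = 557
557 → 5³ + 5³ + 7³ = 125 + 125 + 343 = 593
593 → 5³ + 9³ + 3³ = 125 + 729 + 27 = 881
881 → 8³ + 8³ + 1³ = 512 + 512 + 1 = 1025
1025 → 1³ + 0³ + 2³ + 5³ = 1 + 0 + 8 + 125 = 134
134 → 1³ + 3³ + 4³ = 1 + 27 + 64 = 92
92 → 9³ + 2³ = 729 + 8 = 737
737 → 7³ + 3³ + 7³ = 343 + 27 + 343 = 713
713 → 7³ + 1³ + 3³ = 343 + 1 + 27 = 371
371 → 3³ + 7³ + 1³ = 27 + 343 + 1 = 371  — 371 already appeared earlier.

371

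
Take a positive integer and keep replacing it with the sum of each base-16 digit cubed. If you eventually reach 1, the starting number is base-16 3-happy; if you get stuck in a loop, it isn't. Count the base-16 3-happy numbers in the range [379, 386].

1

379: 379 → 1675 → 2059 → 1843 → 397 → 2710 → 1945 → 1801 → 1072 → 91 → 1456 → 1456  (repeats 1456)
380: 380 → 2072 → 1025 → 65 → 65  (repeats 65)
381: 381 → 2541 → 5670 → 441 → 2061 → 2709 → 1854 → 3114 → 2736 → 2331 → 2061  (repeats 2061)
382: 382 → 3088 → 1729 → 1945 → 1801 → 1072 → 91 → 1456 → 1456  (repeats 1456)
383: 383 → 3719 → 3599 → 6119 → 3431 → 2756 → 2792 → 4256 → 1001 → 3500 → 4925 → 2252 → 3968 → 3887 → 6758 → 1433 → 1583 → 3599  (repeats 3599)
384: 384 → 513 → 9 → 729 → 2934 → 1890 → 567 → 378 → 1344 → 189 → 3528 → 4437 → 252 → 5103 → 6147 → 540 → 1737 → 2673 → 1344  (repeats 1344)
385: 385 → 514 → 16 → 1  (reaches 1)
386: 386 → 521 → 737 → 2753 → 2729 → 2729  (repeats 2729)
base-16 3-happy: 385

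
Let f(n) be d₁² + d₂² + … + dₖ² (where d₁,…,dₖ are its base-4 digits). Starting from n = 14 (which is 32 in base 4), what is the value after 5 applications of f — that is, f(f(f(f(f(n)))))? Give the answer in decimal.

1

14 = (3,2)_4 → 3² + 2² = 13
13 = (3,1)_4 → 3² + 1² = 10
10 = (2,2)_4 → 2² + 2² = 8
8 = (2,0)_4 → 2² + 0² = 4
4 = (1,0)_4 → 1² + 0² = 1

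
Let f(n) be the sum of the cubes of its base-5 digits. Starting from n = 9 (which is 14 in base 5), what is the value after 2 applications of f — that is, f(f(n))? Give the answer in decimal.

9 = (1,4)_5 → 1³ + 4³ = 1 + 64 = 65
65 = (2,3,0)_5 → 2³ + 3³ + 0³ = 8 + 27 + 0 = 35

35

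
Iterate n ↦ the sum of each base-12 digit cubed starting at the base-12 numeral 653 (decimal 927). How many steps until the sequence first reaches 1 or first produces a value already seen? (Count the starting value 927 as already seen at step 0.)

8

927 = (6,5,3)_12 → 6³ + 5³ + 3³ = 216 + 125 + 27 = 368
368 = (2,6,8)_12 → 2³ + 6³ + 8³ = 8 + 216 + 512 = 736
736 = (5,1,4)_12 → 5³ + 1³ + 4³ = 125 + 1 + 64 = 190
190 = (1,3,10)_12 → 1³ + 3³ + 10³ = 1 + 27 + 1000 = 1028
1028 = (7,1,8)_12 → 7³ + 1³ + 8³ = 343 + 1 + 512 = 856
856 = (5,11,4)_12 → 5³ + 11³ + 4³ = 125 + 1331 + 64 = 1520
1520 = (10,6,8)_12 → 10³ + 6³ + 8³ = 1000 + 216 + 512 = 1728
1728 = (1,0,0,0)_12 → 1³ + 0³ + 0³ + 0³ = 1 + 0 + 0 + 0 = 1  — reached 1.
That took 8 steps.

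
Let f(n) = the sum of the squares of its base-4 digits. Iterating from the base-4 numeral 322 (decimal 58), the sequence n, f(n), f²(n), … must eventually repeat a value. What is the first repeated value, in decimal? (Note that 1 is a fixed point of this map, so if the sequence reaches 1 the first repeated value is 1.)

58 = (3,2,2)_4 → 17
17 = (1,0,1)_4 → 2
2 = (2)_4 → 4
4 = (1,0)_4 → 1  — reached the fixed point 1.
1 → 1, so 1 is the first repeated value.

1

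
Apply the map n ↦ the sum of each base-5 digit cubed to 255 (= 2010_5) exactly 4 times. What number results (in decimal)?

255 = (2,0,1,0)_5 → 2³ + 0³ + 1³ + 0³ = 8 + 0 + 1 + 0 = 9
9 = (1,4)_5 → 1³ + 4³ = 1 + 64 = 65
65 = (2,3,0)_5 → 2³ + 3³ + 0³ = 8 + 27 + 0 = 35
35 = (1,2,0)_5 → 1³ + 2³ + 0³ = 1 + 8 + 0 = 9

9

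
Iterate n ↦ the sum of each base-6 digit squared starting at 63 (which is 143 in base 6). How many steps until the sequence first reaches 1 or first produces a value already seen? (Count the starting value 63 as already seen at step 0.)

9

63 = (1,4,3)_6 → 26
26 = (4,2)_6 → 20
20 = (3,2)_6 → 13
13 = (2,1)_6 → 5
5 = (5)_6 → 25
25 = (4,1)_6 → 17
17 = (2,5)_6 → 29
29 = (4,5)_6 → 41
41 = (1,0,5)_6 → 26  — 26 repeats.
That took 9 steps.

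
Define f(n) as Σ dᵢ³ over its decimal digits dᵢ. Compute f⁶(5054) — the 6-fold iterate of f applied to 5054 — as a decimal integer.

371

5054 → 5³ + 0³ + 5³ + 4³ = 125 + 0 + 125 + 64 = 314
314 → 3³ + 1³ + 4³ = 27 + 1 + 64 = 92
92 → 9³ + 2³ = 729 + 8 = 737
737 → 7³ + 3³ + 7³ = 343 + 27 + 343 = 713
713 → 7³ + 1³ + 3³ = 343 + 1 + 27 = 371
371 → 3³ + 7³ + 1³ = 27 + 343 + 1 = 371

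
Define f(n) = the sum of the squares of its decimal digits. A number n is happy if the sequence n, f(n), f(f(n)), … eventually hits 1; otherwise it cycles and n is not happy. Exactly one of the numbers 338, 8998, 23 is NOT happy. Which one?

338: 338 → 82 → 68 → 100 → 1  — reaches 1 (happy)
8998: 8998 → 290 → 85 → 89 → 145 → 42 → 20 → 4 → 16 → 37 → 58 → 89  — repeats 89 (not happy)
23: 23 → 13 → 10 → 1  — reaches 1 (happy)

8998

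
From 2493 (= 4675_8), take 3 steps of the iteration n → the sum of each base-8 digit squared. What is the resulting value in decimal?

41

2493 = (4,6,7,5)_8 → 126
126 = (1,7,6)_8 → 86
86 = (1,2,6)_8 → 41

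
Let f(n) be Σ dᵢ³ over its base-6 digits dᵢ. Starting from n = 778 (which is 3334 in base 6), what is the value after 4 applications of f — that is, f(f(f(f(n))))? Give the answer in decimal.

778 = (3,3,3,4)_6 → 3³ + 3³ + 3³ + 4³ = 145
145 = (4,0,1)_6 → 4³ + 0³ + 1³ = 65
65 = (1,4,5)_6 → 1³ + 4³ + 5³ = 190
190 = (5,1,4)_6 → 5³ + 1³ + 4³ = 190

190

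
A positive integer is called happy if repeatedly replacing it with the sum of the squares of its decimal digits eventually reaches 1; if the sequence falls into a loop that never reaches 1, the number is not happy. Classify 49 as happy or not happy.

happy

49 → 4² + 9² = 16 + 81 = 97
97 → 9² + 7² = 81 + 49 = 130
130 → 1² + 3² + 0² = 1 + 9 + 0 = 10
10 → 1² + 0² = 1 + 0 = 1  — reached 1.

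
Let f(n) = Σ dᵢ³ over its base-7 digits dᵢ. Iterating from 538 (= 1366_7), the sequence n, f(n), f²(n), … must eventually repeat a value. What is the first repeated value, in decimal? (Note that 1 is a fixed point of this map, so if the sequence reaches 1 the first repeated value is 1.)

538 = (1,3,6,6)_7 → 1³ + 3³ + 6³ + 6³ = 1 + 27 + 216 + 216 = 460
460 = (1,2,2,5)_7 → 1³ + 2³ + 2³ + 5³ = 1 + 8 + 8 + 125 = 142
142 = (2,6,2)_7 → 2³ + 6³ + 2³ = 8 + 216 + 8 = 232
232 = (4,5,1)_7 → 4³ + 5³ + 1³ = 64 + 125 + 1 = 190
190 = (3,6,1)_7 → 3³ + 6³ + 1³ = 27 + 216 + 1 = 244
244 = (4,6,6)_7 → 4³ + 6³ + 6³ = 64 + 216 + 216 = 496
496 = (1,3,0,6)_7 → 1³ + 3³ + 0³ + 6³ = 1 + 27 + 0 + 216 = 244  — 244 already appeared earlier.

244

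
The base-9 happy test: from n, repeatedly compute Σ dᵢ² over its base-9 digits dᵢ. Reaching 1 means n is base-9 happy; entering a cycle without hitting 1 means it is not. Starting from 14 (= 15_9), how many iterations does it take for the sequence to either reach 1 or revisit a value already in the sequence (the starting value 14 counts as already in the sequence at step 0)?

14 = (1,5)_9 → 1² + 5² = 1 + 25 = 26
26 = (2,8)_9 → 2² + 8² = 4 + 64 = 68
68 = (7,5)_9 → 7² + 5² = 49 + 25 = 74
74 = (8,2)_9 → 8² + 2² = 64 + 4 = 68  — 68 repeats.
That took 4 steps.

4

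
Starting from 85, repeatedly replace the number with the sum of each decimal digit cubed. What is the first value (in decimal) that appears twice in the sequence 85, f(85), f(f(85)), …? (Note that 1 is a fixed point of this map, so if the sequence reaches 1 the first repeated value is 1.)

85 → 8³ + 5³ = 637
637 → 6³ + 3³ + 7³ = 586
586 → 5³ + 8³ + 6³ = 853
853 → 8³ + 5³ + 3³ = 664
664 → 6³ + 6³ + 4³ = 496
496 → 4³ + 9³ + 6³ = 1009
1009 → 1³ + 0³ + 0³ + 9³ = 730
730 → 7³ + 3³ + 0³ = 370
370 → 3³ + 7³ + 0³ = 370  — 370 already appeared earlier.

370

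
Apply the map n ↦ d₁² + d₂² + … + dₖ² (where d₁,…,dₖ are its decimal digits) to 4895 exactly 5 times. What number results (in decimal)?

4895 → 4² + 8² + 9² + 5² = 186
186 → 1² + 8² + 6² = 101
101 → 1² + 0² + 1² = 2
2 → 2² = 4
4 → 4² = 16

16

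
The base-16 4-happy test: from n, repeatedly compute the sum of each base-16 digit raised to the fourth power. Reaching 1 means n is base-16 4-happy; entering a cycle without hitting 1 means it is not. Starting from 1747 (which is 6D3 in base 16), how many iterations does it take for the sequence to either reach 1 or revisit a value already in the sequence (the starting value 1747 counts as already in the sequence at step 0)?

12

1747 = (6,13,3)_16 → 6⁴ + 13⁴ + 3⁴ = 29938
29938 = (7,4,15,2)_16 → 7⁴ + 4⁴ + 15⁴ + 2⁴ = 53298
53298 = (13,0,3,2)_16 → 13⁴ + 0⁴ + 3⁴ + 2⁴ = 28658
28658 = (6,15,15,2)_16 → 6⁴ + 15⁴ + 15⁴ + 2⁴ = 102562
102562 = (1,9,0,10,2)_16 → 1⁴ + 9⁴ + 0⁴ + 10⁴ + 2⁴ = 16578
16578 = (4,0,12,2)_16 → 4⁴ + 0⁴ + 12⁴ + 2⁴ = 21008
21008 = (5,2,1,0)_16 → 5⁴ + 2⁴ + 1⁴ + 0⁴ = 642
642 = (2,8,2)_16 → 2⁴ + 8⁴ + 2⁴ = 4128
4128 = (1,0,2,0)_16 → 1⁴ + 0⁴ + 2⁴ + 0⁴ = 17
17 = (1,1)_16 → 1⁴ + 1⁴ = 2
2 = (2)_16 → 2⁴ = 16
16 = (1,0)_16 → 1⁴ + 0⁴ = 1  — reached 1.
That took 12 steps.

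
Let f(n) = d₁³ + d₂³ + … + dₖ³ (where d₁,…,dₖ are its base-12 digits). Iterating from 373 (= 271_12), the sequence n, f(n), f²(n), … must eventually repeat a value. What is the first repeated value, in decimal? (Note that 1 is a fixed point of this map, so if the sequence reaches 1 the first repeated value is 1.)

373 = (2,7,1)_12 → 2³ + 7³ + 1³ = 8 + 343 + 1 = 352
352 = (2,5,4)_12 → 2³ + 5³ + 4³ = 8 + 125 + 64 = 197
197 = (1,4,5)_12 → 1³ + 4³ + 5³ = 1 + 64 + 125 = 190
190 = (1,3,10)_12 → 1³ + 3³ + 10³ = 1 + 27 + 1000 = 1028
1028 = (7,1,8)_12 → 7³ + 1³ + 8³ = 343 + 1 + 512 = 856
856 = (5,11,4)_12 → 5³ + 11³ + 4³ = 125 + 1331 + 64 = 1520
1520 = (10,6,8)_12 → 10³ + 6³ + 8³ = 1000 + 216 + 512 = 1728
1728 = (1,0,0,0)_12 → 1³ + 0³ + 0³ + 0³ = 1 + 0 + 0 + 0 = 1  — reached the fixed point 1.
1 → 1, so 1 is the first repeated value.

1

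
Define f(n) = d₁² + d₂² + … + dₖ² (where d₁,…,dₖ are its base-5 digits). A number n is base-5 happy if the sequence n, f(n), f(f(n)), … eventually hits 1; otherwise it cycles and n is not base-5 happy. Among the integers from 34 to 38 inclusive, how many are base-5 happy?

1

34: 34 → 18 → 18  (repeats 18)
35: 35 → 5 → 1  (reaches 1)
36: 36 → 6 → 2 → 4 → 16 → 10 → 4  (repeats 4)
37: 37 → 9 → 17 → 13 → 13  (repeats 13)
38: 38 → 14 → 20 → 16 → 10 → 4 → 16  (repeats 16)
base-5 happy: 35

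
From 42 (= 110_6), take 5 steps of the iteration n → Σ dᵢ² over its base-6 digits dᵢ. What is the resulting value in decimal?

42 = (1,1,0)_6 → 2
2 = (2)_6 → 4
4 = (4)_6 → 16
16 = (2,4)_6 → 20
20 = (3,2)_6 → 13

13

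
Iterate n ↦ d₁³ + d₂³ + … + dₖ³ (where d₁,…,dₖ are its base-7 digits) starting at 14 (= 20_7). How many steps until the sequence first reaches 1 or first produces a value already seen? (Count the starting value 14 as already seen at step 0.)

3

14 = (2,0)_7 → 2³ + 0³ = 8 + 0 = 8
8 = (1,1)_7 → 1³ + 1³ = 1 + 1 = 2
2 = (2)_7 → 2³ = 8  — 8 repeats.
That took 3 steps.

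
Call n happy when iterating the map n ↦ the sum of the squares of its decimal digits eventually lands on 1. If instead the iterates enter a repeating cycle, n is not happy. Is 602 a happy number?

not happy

602 → 40
40 → 16
16 → 37
37 → 58
58 → 89
89 → 145
145 → 42
42 → 20
20 → 4
4 → 16  — 16 already seen; the sequence cycles without reaching 1.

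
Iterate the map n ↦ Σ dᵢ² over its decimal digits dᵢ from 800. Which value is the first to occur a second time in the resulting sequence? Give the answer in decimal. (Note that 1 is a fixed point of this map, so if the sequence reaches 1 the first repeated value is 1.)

89

800 → 64
64 → 52
52 → 29
29 → 85
85 → 89
89 → 145
145 → 42
42 → 20
20 → 4
4 → 16
16 → 37
37 → 58
58 → 89  — 89 already appeared earlier.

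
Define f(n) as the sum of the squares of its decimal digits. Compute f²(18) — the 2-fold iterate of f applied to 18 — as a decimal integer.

61

18 → 1² + 8² = 65
65 → 6² + 5² = 61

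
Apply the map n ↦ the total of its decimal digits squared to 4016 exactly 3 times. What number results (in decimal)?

4016 → 53
53 → 34
34 → 25

25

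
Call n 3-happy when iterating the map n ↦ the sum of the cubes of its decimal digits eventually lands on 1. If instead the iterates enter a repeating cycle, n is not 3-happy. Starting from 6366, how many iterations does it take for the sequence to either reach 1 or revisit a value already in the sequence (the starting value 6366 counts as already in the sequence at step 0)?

7

6366 → 675
675 → 684
684 → 792
792 → 1080
1080 → 513
513 → 153
153 → 153  — 153 repeats.
That took 7 steps.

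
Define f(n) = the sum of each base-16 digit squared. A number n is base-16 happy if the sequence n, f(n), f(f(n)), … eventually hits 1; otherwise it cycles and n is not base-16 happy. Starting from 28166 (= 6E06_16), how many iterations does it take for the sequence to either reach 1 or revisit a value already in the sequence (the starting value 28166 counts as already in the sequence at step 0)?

28166 = (6,14,0,6)_16 → 6² + 14² + 0² + 6² = 268
268 = (1,0,12)_16 → 1² + 0² + 12² = 145
145 = (9,1)_16 → 9² + 1² = 82
82 = (5,2)_16 → 5² + 2² = 29
29 = (1,13)_16 → 1² + 13² = 170
170 = (10,10)_16 → 10² + 10² = 200
200 = (12,8)_16 → 12² + 8² = 208
208 = (13,0)_16 → 13² + 0² = 169
169 = (10,9)_16 → 10² + 9² = 181
181 = (11,5)_16 → 11² + 5² = 146
146 = (9,2)_16 → 9² + 2² = 85
85 = (5,5)_16 → 5² + 5² = 50
50 = (3,2)_16 → 3² + 2² = 13
13 = (13)_16 → 13² = 169  — 169 repeats.
That took 14 steps.

14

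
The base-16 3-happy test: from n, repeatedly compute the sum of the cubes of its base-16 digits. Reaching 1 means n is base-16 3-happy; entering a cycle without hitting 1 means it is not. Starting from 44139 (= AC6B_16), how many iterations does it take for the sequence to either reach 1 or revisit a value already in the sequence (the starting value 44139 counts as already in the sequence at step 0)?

15

44139 = (10,12,6,11)_16 → 10³ + 12³ + 6³ + 11³ = 1000 + 1728 + 216 + 1331 = 4275
4275 = (1,0,11,3)_16 → 1³ + 0³ + 11³ + 3³ = 1 + 0 + 1331 + 27 = 1359
1359 = (5,4,15)_16 → 5³ + 4³ + 15³ = 125 + 64 + 3375 = 3564
3564 = (13,14,12)_16 → 13³ + 14³ + 12³ = 2197 + 2744 + 1728 = 6669
6669 = (1,10,0,13)_16 → 1³ + 10³ + 0³ + 13³ = 1 + 1000 + 0 + 2197 = 3198
3198 = (12,7,14)_16 → 12³ + 7³ + 14³ = 1728 + 343 + 2744 = 4815
4815 = (1,2,12,15)_16 → 1³ + 2³ + 12³ + 15³ = 1 + 8 + 1728 + 3375 = 5112
5112 = (1,3,15,8)_16 → 1³ + 3³ + 15³ + 8³ = 1 + 27 + 3375 + 512 = 3915
3915 = (15,4,11)_16 → 15³ + 4³ + 11³ = 3375 + 64 + 1331 = 4770
4770 = (1,2,10,2)_16 → 1³ + 2³ + 10³ + 2³ = 1 + 8 + 1000 + 8 = 1017
1017 = (3,15,9)_16 → 3³ + 15³ + 9³ = 27 + 3375 + 729 = 4131
4131 = (1,0,2,3)_16 → 1³ + 0³ + 2³ + 3³ = 1 + 0 + 8 + 27 = 36
36 = (2,4)_16 → 2³ + 4³ = 8 + 64 = 72
72 = (4,8)_16 → 4³ + 8³ = 64 + 512 = 576
576 = (2,4,0)_16 → 2³ + 4³ + 0³ = 8 + 64 + 0 = 72  — 72 repeats.
That took 15 steps.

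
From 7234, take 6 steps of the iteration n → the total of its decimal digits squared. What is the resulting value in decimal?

16

7234 → 7² + 2² + 3² + 4² = 78
78 → 7² + 8² = 113
113 → 1² + 1² + 3² = 11
11 → 1² + 1² = 2
2 → 2² = 4
4 → 4² = 16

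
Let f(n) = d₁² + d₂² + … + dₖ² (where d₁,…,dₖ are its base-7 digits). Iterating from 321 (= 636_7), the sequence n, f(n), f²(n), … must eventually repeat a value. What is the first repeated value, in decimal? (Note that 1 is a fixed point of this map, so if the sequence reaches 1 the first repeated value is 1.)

321 = (6,3,6)_7 → 6² + 3² + 6² = 81
81 = (1,4,4)_7 → 1² + 4² + 4² = 33
33 = (4,5)_7 → 4² + 5² = 41
41 = (5,6)_7 → 5² + 6² = 61
61 = (1,1,5)_7 → 1² + 1² + 5² = 27
27 = (3,6)_7 → 3² + 6² = 45
45 = (6,3)_7 → 6² + 3² = 45  — 45 already appeared earlier.

45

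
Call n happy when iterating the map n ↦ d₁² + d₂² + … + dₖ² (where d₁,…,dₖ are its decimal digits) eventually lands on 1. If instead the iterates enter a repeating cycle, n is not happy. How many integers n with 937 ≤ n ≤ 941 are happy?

937: 937 → 139 → 91 → 82 → 68 → 100 → 1  — happy
938: 938 → 154 → 42 → 20 → 4 → 16 → 37 → 58 → 89 → 145 → 42  — not happy
939: 939 → 171 → 51 → 26 → 40 → 16 → 37 → 58 → 89 → 145 → 42 → 20 → 4 → 16  — not happy
940: 940 → 97 → 130 → 10 → 1  — happy
941: 941 → 98 → 145 → 42 → 20 → 4 → 16 → 37 → 58 → 89 → 145  — not happy
happy: 937, 940

2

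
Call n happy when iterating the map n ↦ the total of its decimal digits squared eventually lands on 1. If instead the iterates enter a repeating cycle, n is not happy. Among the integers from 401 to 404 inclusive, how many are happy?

1

401: 401 → 17 → 50 → 25 → 29 → 85 → 89 → 145 → 42 → 20 → 4 → 16 → 37 → 58 → 89  (repeats 89)
402: 402 → 20 → 4 → 16 → 37 → 58 → 89 → 145 → 42 → 20  (repeats 20)
403: 403 → 25 → 29 → 85 → 89 → 145 → 42 → 20 → 4 → 16 → 37 → 58 → 89  (repeats 89)
404: 404 → 32 → 13 → 10 → 1  (reaches 1)
happy: 404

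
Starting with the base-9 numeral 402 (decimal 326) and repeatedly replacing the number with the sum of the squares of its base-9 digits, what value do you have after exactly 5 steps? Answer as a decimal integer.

50

326 = (4,0,2)_9 → 4² + 0² + 2² = 20
20 = (2,2)_9 → 2² + 2² = 8
8 = (8)_9 → 8² = 64
64 = (7,1)_9 → 7² + 1² = 50
50 = (5,5)_9 → 5² + 5² = 50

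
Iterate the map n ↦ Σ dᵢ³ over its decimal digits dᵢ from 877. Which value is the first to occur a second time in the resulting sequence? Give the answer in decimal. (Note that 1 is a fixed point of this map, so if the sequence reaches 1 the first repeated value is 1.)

1

877 → 8³ + 7³ + 7³ = 1198
1198 → 1³ + 1³ + 9³ + 8³ = 1243
1243 → 1³ + 2³ + 4³ + 3³ = 100
100 → 1³ + 0³ + 0³ = 1  — reached the fixed point 1.
1 → 1, so 1 is the first repeated value.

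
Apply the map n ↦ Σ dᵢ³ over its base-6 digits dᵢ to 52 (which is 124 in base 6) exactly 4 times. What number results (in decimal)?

52 = (1,2,4)_6 → 1³ + 2³ + 4³ = 73
73 = (2,0,1)_6 → 2³ + 0³ + 1³ = 9
9 = (1,3)_6 → 1³ + 3³ = 28
28 = (4,4)_6 → 4³ + 4³ = 128

128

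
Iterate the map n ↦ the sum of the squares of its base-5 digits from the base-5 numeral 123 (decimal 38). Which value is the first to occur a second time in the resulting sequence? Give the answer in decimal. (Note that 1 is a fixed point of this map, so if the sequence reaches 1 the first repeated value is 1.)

38 = (1,2,3)_5 → 1² + 2² + 3² = 1 + 4 + 9 = 14
14 = (2,4)_5 → 2² + 4² = 4 + 16 = 20
20 = (4,0)_5 → 4² + 0² = 16 + 0 = 16
16 = (3,1)_5 → 3² + 1² = 9 + 1 = 10
10 = (2,0)_5 → 2² + 0² = 4 + 0 = 4
4 = (4)_5 → 4² = 16  — 16 already appeared earlier.

16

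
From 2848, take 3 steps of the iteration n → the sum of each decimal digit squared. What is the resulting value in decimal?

2848 → 2² + 8² + 4² + 8² = 148
148 → 1² + 4² + 8² = 81
81 → 8² + 1² = 65

65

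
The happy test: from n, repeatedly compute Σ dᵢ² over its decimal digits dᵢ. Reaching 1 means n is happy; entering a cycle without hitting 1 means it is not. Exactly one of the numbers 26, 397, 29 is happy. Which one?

26: 26 → 40 → 16 → 37 → 58 → 89 → 145 → 42 → 20 → 4 → 16  — repeats 16 (not happy)
397: 397 → 139 → 91 → 82 → 68 → 100 → 1  — reaches 1 (happy)
29: 29 → 85 → 89 → 145 → 42 → 20 → 4 → 16 → 37 → 58 → 89  — repeats 89 (not happy)

397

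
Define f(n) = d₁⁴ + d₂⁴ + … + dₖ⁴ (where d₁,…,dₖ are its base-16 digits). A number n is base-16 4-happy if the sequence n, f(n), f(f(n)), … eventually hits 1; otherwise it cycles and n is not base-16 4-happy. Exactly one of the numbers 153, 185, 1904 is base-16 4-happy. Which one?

153: 153 → 13122 → 434 → 14658 → 6914 → 14658  — repeats 14658 (not base-16 4-happy)
185: 185 → 21202 → 29218 → 2449 → 13123 → 499 → 50707 → 22114 → 3233 → 30737 → 6499 → 7939 → 50707  — repeats 50707 (not base-16 4-happy)
1904: 1904 → 4802 → 20769 → 643 → 4193 → 1298 → 642 → 4128 → 17 → 2 → 16 → 1  — reaches 1 (base-16 4-happy)

1904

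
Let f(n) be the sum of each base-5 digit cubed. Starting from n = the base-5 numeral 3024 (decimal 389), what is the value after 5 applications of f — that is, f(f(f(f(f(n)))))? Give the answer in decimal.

389 = (3,0,2,4)_5 → 3³ + 0³ + 2³ + 4³ = 27 + 0 + 8 + 64 = 99
99 = (3,4,4)_5 → 3³ + 4³ + 4³ = 27 + 64 + 64 = 155
155 = (1,1,1,0)_5 → 1³ + 1³ + 1³ + 0³ = 1 + 1 + 1 + 0 = 3
3 = (3)_5 → 3³ = 27
27 = (1,0,2)_5 → 1³ + 0³ + 2³ = 1 + 0 + 8 = 9

9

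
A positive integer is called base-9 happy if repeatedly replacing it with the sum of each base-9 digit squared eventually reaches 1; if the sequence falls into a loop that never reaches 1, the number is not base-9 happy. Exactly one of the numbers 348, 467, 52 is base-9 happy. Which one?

348: 348 → 56 → 40 → 32 → 34 → 58 → 52 → 74 → 68 → 74  — repeats 74 (not base-9 happy)
467: 467 → 125 → 81 → 1  — reaches 1 (base-9 happy)
52: 52 → 74 → 68 → 74  — repeats 74 (not base-9 happy)

467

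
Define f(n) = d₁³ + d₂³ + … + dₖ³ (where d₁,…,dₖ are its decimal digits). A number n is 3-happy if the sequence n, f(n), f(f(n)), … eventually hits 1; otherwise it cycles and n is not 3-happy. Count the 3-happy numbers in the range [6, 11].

1

6: 6 → 216 → 225 → 141 → 66 → 432 → 99 → 1458 → 702 → 351 → 153 → 153  — not 3-happy
7: 7 → 343 → 118 → 514 → 190 → 730 → 370 → 370  — not 3-happy
8: 8 → 512 → 134 → 92 → 737 → 713 → 371 → 371  — not 3-happy
9: 9 → 729 → 1080 → 513 → 153 → 153  — not 3-happy
10: 10 → 1  — 3-happy
11: 11 → 2 → 8 → 512 → 134 → 92 → 737 → 713 → 371 → 371  — not 3-happy
3-happy: 10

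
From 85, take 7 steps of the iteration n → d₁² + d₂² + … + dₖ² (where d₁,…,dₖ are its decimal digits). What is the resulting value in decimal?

85 → 8² + 5² = 89
89 → 8² + 9² = 145
145 → 1² + 4² + 5² = 42
42 → 4² + 2² = 20
20 → 2² + 0² = 4
4 → 4² = 16
16 → 1² + 6² = 37

37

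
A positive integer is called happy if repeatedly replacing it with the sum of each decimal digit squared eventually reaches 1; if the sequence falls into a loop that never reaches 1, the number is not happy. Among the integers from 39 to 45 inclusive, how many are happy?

39: 39 → 90 → 81 → 65 → 61 → 37 → 58 → 89 → 145 → 42 → 20 → 4 → 16 → 37  — not happy
40: 40 → 16 → 37 → 58 → 89 → 145 → 42 → 20 → 4 → 16  — not happy
41: 41 → 17 → 50 → 25 → 29 → 85 → 89 → 145 → 42 → 20 → 4 → 16 → 37 → 58 → 89  — not happy
42: 42 → 20 → 4 → 16 → 37 → 58 → 89 → 145 → 42  — not happy
43: 43 → 25 → 29 → 85 → 89 → 145 → 42 → 20 → 4 → 16 → 37 → 58 → 89  — not happy
44: 44 → 32 → 13 → 10 → 1  — happy
45: 45 → 41 → 17 → 50 → 25 → 29 → 85 → 89 → 145 → 42 → 20 → 4 → 16 → 37 → 58 → 89  — not happy
happy: 44

1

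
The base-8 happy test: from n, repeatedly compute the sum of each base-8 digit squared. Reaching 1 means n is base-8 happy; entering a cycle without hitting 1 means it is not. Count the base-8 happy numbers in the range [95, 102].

95: 95 → 59 → 58 → 53 → 61 → 74 → 6 → 36 → 32 → 16 → 4 → 16  — not base-8 happy
96: 96 → 17 → 5 → 25 → 10 → 5  — not base-8 happy
97: 97 → 18 → 8 → 1  — base-8 happy
98: 98 → 21 → 29 → 34 → 20 → 20  — not base-8 happy
99: 99 → 26 → 13 → 26  — not base-8 happy
100: 100 → 33 → 17 → 5 → 25 → 10 → 5  — not base-8 happy
101: 101 → 42 → 29 → 34 → 20 → 20  — not base-8 happy
102: 102 → 53 → 61 → 74 → 6 → 36 → 32 → 16 → 4 → 16  — not base-8 happy
base-8 happy: 97

1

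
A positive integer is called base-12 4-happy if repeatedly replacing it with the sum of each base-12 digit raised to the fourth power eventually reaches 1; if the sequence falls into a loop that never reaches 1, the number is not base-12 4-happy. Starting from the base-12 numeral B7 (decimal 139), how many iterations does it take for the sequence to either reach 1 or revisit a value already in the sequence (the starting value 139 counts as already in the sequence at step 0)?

139 = (11,7)_12 → 11⁴ + 7⁴ = 14641 + 2401 = 17042
17042 = (9,10,4,2)_12 → 9⁴ + 10⁴ + 4⁴ + 2⁴ = 6561 + 10000 + 256 + 16 = 16833
16833 = (9,8,10,9)_12 → 9⁴ + 8⁴ + 10⁴ + 9⁴ = 6561 + 4096 + 10000 + 6561 = 27218
27218 = (1,3,9,0,2)_12 → 1⁴ + 3⁴ + 9⁴ + 0⁴ + 2⁴ = 1 + 81 + 6561 + 0 + 16 = 6659
6659 = (3,10,2,11)_12 → 3⁴ + 10⁴ + 2⁴ + 11⁴ = 81 + 10000 + 16 + 14641 = 24738
24738 = (1,2,3,9,6)_12 → 1⁴ + 2⁴ + 3⁴ + 9⁴ + 6⁴ = 1 + 16 + 81 + 6561 + 1296 = 7955
7955 = (4,7,2,11)_12 → 4⁴ + 7⁴ + 2⁴ + 11⁴ = 256 + 2401 + 16 + 14641 = 17314
17314 = (10,0,2,10)_12 → 10⁴ + 0⁴ + 2⁴ + 10⁴ = 10000 + 0 + 16 + 10000 = 20016
20016 = (11,7,0,0)_12 → 11⁴ + 7⁴ + 0⁴ + 0⁴ = 14641 + 2401 + 0 + 0 = 17042  — 17042 repeats.
That took 9 steps.

9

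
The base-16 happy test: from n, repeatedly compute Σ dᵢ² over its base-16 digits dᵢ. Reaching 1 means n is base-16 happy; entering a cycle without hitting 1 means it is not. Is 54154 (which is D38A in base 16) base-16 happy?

54154 = (13,3,8,10)_16 → 342
342 = (1,5,6)_16 → 62
62 = (3,14)_16 → 205
205 = (12,13)_16 → 313
313 = (1,3,9)_16 → 91
91 = (5,11)_16 → 146
146 = (9,2)_16 → 85
85 = (5,5)_16 → 50
50 = (3,2)_16 → 13
13 = (13)_16 → 169
169 = (10,9)_16 → 181
181 = (11,5)_16 → 146  — 146 already seen; the sequence cycles without reaching 1.

not base-16 happy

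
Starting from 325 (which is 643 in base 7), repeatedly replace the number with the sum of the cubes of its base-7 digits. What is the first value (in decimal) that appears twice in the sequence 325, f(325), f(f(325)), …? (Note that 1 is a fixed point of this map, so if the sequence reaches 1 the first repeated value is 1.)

325 = (6,4,3)_7 → 6³ + 4³ + 3³ = 216 + 64 + 27 = 307
307 = (6,1,6)_7 → 6³ + 1³ + 6³ = 216 + 1 + 216 = 433
433 = (1,1,5,6)_7 → 1³ + 1³ + 5³ + 6³ = 1 + 1 + 125 + 216 = 343
343 = (1,0,0,0)_7 → 1³ + 0³ + 0³ + 0³ = 1 + 0 + 0 + 0 = 1  — reached the fixed point 1.
1 → 1, so 1 is the first repeated value.

1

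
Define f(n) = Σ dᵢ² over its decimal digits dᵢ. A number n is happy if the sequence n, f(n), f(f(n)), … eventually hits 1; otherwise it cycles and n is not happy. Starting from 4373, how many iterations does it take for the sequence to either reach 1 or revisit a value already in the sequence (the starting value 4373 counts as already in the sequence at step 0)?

11

4373 → 83
83 → 73
73 → 58
58 → 89
89 → 145
145 → 42
42 → 20
20 → 4
4 → 16
16 → 37
37 → 58  — 58 repeats.
That took 11 steps.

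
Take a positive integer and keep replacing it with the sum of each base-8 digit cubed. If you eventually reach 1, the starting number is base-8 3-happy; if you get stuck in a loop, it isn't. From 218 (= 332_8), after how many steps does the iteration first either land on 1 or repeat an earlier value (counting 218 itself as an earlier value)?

7

218 = (3,3,2)_8 → 3³ + 3³ + 2³ = 27 + 27 + 8 = 62
62 = (7,6)_8 → 7³ + 6³ = 343 + 216 = 559
559 = (1,0,5,7)_8 → 1³ + 0³ + 5³ + 7³ = 1 + 0 + 125 + 343 = 469
469 = (7,2,5)_8 → 7³ + 2³ + 5³ = 343 + 8 + 125 = 476
476 = (7,3,4)_8 → 7³ + 3³ + 4³ = 343 + 27 + 64 = 434
434 = (6,6,2)_8 → 6³ + 6³ + 2³ = 216 + 216 + 8 = 440
440 = (6,7,0)_8 → 6³ + 7³ + 0³ = 216 + 343 + 0 = 559  — 559 repeats.
That took 7 steps.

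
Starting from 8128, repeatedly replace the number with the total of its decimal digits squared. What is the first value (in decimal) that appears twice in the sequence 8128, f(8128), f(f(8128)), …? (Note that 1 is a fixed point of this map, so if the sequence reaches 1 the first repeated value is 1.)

1

8128 → 133
133 → 19
19 → 82
82 → 68
68 → 100
100 → 1  — reached the fixed point 1.
1 → 1, so 1 is the first repeated value.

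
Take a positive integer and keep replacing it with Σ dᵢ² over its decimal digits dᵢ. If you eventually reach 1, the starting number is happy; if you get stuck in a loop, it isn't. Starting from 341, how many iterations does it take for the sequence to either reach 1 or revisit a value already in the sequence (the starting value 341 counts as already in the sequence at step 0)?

11

341 → 26
26 → 40
40 → 16
16 → 37
37 → 58
58 → 89
89 → 145
145 → 42
42 → 20
20 → 4
4 → 16  — 16 repeats.
That took 11 steps.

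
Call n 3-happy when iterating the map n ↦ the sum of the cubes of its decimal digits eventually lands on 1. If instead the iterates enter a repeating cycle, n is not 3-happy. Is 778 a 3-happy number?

778 → 7³ + 7³ + 8³ = 343 + 343 + 512 = 1198
1198 → 1³ + 1³ + 9³ + 8³ = 1 + 1 + 729 + 512 = 1243
1243 → 1³ + 2³ + 4³ + 3³ = 1 + 8 + 64 + 27 = 100
100 → 1³ + 0³ + 0³ = 1 + 0 + 0 = 1  — reached 1.

3-happy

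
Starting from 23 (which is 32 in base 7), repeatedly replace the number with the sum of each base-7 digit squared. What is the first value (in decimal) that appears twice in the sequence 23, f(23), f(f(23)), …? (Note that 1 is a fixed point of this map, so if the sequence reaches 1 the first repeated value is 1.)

23 = (3,2)_7 → 3² + 2² = 9 + 4 = 13
13 = (1,6)_7 → 1² + 6² = 1 + 36 = 37
37 = (5,2)_7 → 5² + 2² = 25 + 4 = 29
29 = (4,1)_7 → 4² + 1² = 16 + 1 = 17
17 = (2,3)_7 → 2² + 3² = 4 + 9 = 13  — 13 already appeared earlier.

13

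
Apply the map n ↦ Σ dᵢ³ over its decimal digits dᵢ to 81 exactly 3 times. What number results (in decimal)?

81 → 8³ + 1³ = 513
513 → 5³ + 1³ + 3³ = 153
153 → 1³ + 5³ + 3³ = 153

153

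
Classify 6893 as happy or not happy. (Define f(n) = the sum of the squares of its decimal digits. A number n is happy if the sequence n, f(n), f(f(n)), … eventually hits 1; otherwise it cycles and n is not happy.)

6893 → 6² + 8² + 9² + 3² = 36 + 64 + 81 + 9 = 190
190 → 1² + 9² + 0² = 1 + 81 + 0 = 82
82 → 8² + 2² = 64 + 4 = 68
68 → 6² + 8² = 36 + 64 = 100
100 → 1² + 0² + 0² = 1 + 0 + 0 = 1  — reached 1.

happy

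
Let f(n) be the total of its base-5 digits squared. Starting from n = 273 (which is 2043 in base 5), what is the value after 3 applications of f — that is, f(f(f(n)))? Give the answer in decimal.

273 = (2,0,4,3)_5 → 2² + 0² + 4² + 3² = 4 + 0 + 16 + 9 = 29
29 = (1,0,4)_5 → 1² + 0² + 4² = 1 + 0 + 16 = 17
17 = (3,2)_5 → 3² + 2² = 9 + 4 = 13

13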